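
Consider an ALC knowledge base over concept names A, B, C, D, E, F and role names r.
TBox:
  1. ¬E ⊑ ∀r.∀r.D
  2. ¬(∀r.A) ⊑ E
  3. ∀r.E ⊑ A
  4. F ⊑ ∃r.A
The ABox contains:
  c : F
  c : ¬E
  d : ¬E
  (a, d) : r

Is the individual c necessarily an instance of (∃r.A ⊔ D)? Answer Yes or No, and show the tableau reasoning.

Yes

1. c : (∃r.A ⊔ D)?  L(c) = {F, ¬E} ∪ {(∀r.¬A ⊓ ¬D)}
   clash {E, ¬E} at c — c ∈ (∃r.A ⊔ D)
2. Hence c : (∃r.A ⊔ D): entailed.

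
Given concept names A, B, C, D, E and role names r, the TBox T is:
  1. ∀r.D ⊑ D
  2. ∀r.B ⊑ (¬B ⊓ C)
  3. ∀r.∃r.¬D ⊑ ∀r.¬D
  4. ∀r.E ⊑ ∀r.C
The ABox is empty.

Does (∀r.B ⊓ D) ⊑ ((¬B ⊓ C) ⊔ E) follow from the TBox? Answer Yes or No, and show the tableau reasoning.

1. (∀r.B ⊓ D) ⊑ ((¬B ⊓ C) ⊔ E)  ⇔  ((∀r.B ⊓ D) ⊓ ((B ⊔ ¬C) ⊓ ¬E)) unsat w.r.t. T
   all branches close; clash {C, ¬C} at x₀
2. Hence (∀r.B ⊓ D) ⊑ ((¬B ⊓ C) ⊔ E): entailed.

Yes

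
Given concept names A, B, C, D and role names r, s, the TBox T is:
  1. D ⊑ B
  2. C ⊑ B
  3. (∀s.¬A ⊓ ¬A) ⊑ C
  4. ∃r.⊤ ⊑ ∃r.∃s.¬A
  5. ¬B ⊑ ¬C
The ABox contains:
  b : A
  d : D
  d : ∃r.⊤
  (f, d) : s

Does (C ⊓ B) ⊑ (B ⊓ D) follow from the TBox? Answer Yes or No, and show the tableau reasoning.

No

1. (C ⊓ B) ⊑ (B ⊓ D)  ⇔  ((C ⊓ B) ⊓ (¬B ⊔ ¬D)) unsat w.r.t. T
   open: L(x₀) ⊇ {B, C, ¬D, ∀r.⊥}
2. Hence (C ⊓ B) ⊑ (B ⊓ D): not entailed.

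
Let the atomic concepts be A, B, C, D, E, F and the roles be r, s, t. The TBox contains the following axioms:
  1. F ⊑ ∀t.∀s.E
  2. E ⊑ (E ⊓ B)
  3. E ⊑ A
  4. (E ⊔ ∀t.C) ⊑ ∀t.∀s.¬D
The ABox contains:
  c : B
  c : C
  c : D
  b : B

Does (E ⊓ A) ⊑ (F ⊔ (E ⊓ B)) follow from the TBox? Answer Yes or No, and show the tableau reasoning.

Yes

1. (E ⊓ A) ⊑ (F ⊔ (E ⊓ B))  ⇔  ((E ⊓ A) ⊓ (¬F ⊓ (¬E ⊔ ¬B))) unsat w.r.t. T
   all branches close; clash {B, ¬B} at x₀
2. Hence (E ⊓ A) ⊑ (F ⊔ (E ⊓ B)): entailed.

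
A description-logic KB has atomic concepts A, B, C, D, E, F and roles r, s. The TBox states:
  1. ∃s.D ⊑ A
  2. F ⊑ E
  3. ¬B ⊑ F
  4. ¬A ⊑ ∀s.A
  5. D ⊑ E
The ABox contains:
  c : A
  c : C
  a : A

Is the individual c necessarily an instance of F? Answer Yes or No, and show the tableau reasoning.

No

1. c : F?  L(c) = {A, C} ∪ {¬F}
   open: L(c) ⊇ {A, B, C, ¬D, ¬F} — c ∉ F possible
2. Hence c : F: not entailed.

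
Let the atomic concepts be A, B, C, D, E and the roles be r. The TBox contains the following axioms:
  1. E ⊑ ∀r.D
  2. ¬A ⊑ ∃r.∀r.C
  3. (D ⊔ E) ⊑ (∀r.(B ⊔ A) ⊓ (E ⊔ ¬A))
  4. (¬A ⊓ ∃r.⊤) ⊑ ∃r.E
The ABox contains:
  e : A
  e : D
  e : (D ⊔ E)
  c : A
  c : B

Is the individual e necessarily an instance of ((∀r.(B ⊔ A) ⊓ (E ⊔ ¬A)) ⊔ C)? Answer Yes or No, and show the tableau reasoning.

Yes

1. e : ((∀r.(B ⊔ A) ⊓ (E ⊔ ¬A)) ⊔ C)?  L(e) = {A, D, (D ⊔ E)} ∪ {((∃r.(¬B ⊓ ¬A) ⊔ (¬E ⊓ A)) ⊓ ¬C)}
   clash {A, ¬A} at e — e ∈ ((∀r.(B ⊔ A) ⊓ (E ⊔ ¬A)) ⊔ C)
2. Hence e : ((∀r.(B ⊔ A) ⊓ (E ⊔ ¬A)) ⊔ C): entailed.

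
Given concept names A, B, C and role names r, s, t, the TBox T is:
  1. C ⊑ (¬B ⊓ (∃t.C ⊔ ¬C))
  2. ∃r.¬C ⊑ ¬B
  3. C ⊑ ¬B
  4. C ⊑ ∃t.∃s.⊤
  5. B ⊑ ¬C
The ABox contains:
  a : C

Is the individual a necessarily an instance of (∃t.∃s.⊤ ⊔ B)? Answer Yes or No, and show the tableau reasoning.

1. a : (∃t.∃s.⊤ ⊔ B)?  L(a) = {C} ∪ {(∀t.∀s.⊥ ⊓ ¬B)}
   clash {C, ¬C} at a — a ∈ (∃t.∃s.⊤ ⊔ B)
2. Hence a : (∃t.∃s.⊤ ⊔ B): entailed.

Yes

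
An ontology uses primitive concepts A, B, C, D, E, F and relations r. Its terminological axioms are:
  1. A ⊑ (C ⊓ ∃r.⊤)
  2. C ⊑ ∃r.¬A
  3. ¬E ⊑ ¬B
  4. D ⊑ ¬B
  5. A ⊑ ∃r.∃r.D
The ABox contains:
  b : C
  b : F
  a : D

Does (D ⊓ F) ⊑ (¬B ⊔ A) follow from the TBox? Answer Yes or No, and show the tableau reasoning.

1. (D ⊓ F) ⊑ (¬B ⊔ A)  ⇔  ((D ⊓ F) ⊓ (B ⊓ ¬A)) unsat w.r.t. T
   all branches close; clash {B, ¬B} at x₀
2. Hence (D ⊓ F) ⊑ (¬B ⊔ A): entailed.

Yes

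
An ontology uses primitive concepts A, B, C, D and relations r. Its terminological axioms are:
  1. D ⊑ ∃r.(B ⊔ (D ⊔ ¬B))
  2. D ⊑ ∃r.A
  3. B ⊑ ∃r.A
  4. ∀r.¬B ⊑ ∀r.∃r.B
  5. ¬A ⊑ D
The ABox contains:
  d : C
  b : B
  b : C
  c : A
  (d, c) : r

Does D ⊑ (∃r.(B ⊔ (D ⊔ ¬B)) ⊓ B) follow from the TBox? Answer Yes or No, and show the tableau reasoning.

1. D ⊑ (∃r.(B ⊔ (D ⊔ ¬B)) ⊓ B)  ⇔  (D ⊓ (∀r.(¬B ⊓ (¬D ⊓ B)) ⊔ ¬B)) unsat w.r.t. T
   apply at x₀: D⊑∃r.(B ⊔ (D ⊔ ¬B)); D⊑∃r.A
   open: L(x₀) ⊇ {D, ¬B, ∃r.(B ⊔ (D ⊔ ¬B)), ∃r.A, ∃r.B} (+ ∃-successors)
2. Hence D ⊑ (∃r.(B ⊔ (D ⊔ ¬B)) ⊓ B): not entailed.

No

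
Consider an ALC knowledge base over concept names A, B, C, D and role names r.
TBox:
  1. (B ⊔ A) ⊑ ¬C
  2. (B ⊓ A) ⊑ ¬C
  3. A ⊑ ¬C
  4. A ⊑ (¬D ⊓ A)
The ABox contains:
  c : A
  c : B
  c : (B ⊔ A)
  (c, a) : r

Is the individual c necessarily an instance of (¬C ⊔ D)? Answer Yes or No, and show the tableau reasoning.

1. c : (¬C ⊔ D)?  L(c) = {A, B, (B ⊔ A)} ∪ {(C ⊓ ¬D)}
   clash {C, ¬C} at c — c ∈ (¬C ⊔ D)
2. Hence c : (¬C ⊔ D): entailed.

Yes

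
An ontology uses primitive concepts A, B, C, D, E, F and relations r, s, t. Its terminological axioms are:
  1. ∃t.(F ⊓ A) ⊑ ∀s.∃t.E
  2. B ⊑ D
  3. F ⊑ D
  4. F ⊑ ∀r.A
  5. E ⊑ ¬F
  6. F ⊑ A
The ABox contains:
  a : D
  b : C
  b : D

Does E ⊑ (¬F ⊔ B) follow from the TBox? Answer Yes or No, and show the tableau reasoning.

Yes

1. E ⊑ (¬F ⊔ B)  ⇔  (E ⊓ (F ⊓ ¬B)) unsat w.r.t. T
   all branches close; clash {F, ¬F} at x₀
2. Hence E ⊑ (¬F ⊔ B): entailed.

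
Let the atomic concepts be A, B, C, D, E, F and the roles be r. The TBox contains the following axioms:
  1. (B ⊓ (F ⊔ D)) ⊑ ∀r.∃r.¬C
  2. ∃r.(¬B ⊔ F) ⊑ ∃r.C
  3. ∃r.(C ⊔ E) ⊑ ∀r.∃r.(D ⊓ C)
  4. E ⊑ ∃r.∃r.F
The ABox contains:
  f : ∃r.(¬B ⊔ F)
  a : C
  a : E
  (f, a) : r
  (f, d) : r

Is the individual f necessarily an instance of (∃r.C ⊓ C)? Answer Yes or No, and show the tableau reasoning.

1. f : (∃r.C ⊓ C)?  L(f) = {∃r.(¬B ⊔ F)} ∪ {(∀r.¬C ⊔ ¬C)}
   apply at f: ∃r.(¬B ⊔ F)⊑∃r.C
   open: L(f) ⊇ {¬B, ¬C, ¬E, ∀r.∃r.(D ⊓ C), ∃r.(¬B ⊔ F), …} (+ ∃-successors) — f ∉ (∃r.C ⊓ C) possible
2. Hence f : (∃r.C ⊓ C): not entailed.

No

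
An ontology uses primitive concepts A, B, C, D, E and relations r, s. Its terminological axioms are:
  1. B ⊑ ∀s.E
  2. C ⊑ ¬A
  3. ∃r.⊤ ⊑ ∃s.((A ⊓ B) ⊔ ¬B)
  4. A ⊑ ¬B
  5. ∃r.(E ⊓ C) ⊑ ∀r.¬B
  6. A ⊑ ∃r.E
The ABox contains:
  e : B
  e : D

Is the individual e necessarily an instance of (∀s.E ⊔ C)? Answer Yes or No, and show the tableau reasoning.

Yes

1. e : (∀s.E ⊔ C)?  L(e) = {B, D} ∪ {(∃s.¬E ⊓ ¬C)}
   clash {B, ¬B} at e — e ∈ (∀s.E ⊔ C)
2. Hence e : (∀s.E ⊔ C): entailed.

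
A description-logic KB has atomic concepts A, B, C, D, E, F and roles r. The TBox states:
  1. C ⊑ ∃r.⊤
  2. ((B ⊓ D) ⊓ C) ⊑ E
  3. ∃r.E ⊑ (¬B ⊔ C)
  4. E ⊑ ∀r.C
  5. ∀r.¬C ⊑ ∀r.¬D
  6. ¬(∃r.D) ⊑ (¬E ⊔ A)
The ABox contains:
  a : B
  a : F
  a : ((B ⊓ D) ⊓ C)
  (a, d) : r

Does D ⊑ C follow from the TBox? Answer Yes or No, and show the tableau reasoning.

1. D ⊑ C  ⇔  (D ⊓ ¬C) unsat w.r.t. T
   open: L(x₀) ⊇ {D, ¬C, ¬E, ∀r.¬E, ∃r.C, …} (+ ∃-successors)
2. Hence D ⊑ C: not entailed.

No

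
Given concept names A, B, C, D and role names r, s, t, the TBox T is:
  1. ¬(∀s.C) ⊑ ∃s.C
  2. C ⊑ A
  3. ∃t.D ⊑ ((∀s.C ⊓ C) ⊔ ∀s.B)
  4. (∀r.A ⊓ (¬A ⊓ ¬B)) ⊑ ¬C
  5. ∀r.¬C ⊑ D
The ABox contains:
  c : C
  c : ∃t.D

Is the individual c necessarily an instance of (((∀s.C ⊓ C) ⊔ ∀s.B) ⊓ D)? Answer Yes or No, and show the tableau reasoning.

No

1. c : (((∀s.C ⊓ C) ⊔ ∀s.B) ⊓ D)?  L(c) = {C, ∃t.D} ∪ {(((∃s.¬C ⊔ ¬C) ⊓ ∃s.¬B) ⊔ ¬D)}
   apply at c: C⊑A; ∃t.D⊑((∀s.C ⊓ C) ⊔ ∀s.B)
   open: L(c) ⊇ {A, C, ¬D, ∀s.C, ∃r.C, …} (+ ∃-successors) — c ∉ (((∀s.C ⊓ C) ⊔ ∀s.B) ⊓ D) possible
2. Hence c : (((∀s.C ⊓ C) ⊔ ∀s.B) ⊓ D): not entailed.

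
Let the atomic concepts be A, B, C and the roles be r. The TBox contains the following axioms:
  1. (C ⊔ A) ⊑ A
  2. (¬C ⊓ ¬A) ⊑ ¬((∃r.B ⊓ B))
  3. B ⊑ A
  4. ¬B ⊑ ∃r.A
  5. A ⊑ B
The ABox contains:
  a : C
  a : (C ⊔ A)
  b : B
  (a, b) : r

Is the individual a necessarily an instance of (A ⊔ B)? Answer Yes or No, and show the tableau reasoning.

Yes

1. a : (A ⊔ B)?  L(a) = {C, (C ⊔ A)} ∪ {(¬A ⊓ ¬B)}
   clash {A, ¬A} at a — a ∈ (A ⊔ B)
2. Hence a : (A ⊔ B): entailed.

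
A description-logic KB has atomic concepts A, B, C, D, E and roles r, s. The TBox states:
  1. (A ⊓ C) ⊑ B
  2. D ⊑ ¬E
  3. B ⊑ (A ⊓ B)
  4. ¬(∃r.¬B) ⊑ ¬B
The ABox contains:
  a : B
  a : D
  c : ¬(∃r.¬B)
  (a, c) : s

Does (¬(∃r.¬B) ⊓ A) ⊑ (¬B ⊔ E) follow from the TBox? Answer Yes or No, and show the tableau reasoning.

Yes

1. (¬(∃r.¬B) ⊓ A) ⊑ (¬B ⊔ E)  ⇔  ((∀r.B ⊓ A) ⊓ (B ⊓ ¬E)) unsat w.r.t. T
   all branches close; clash {B, ¬B} at x₀
2. Hence (¬(∃r.¬B) ⊓ A) ⊑ (¬B ⊔ E): entailed.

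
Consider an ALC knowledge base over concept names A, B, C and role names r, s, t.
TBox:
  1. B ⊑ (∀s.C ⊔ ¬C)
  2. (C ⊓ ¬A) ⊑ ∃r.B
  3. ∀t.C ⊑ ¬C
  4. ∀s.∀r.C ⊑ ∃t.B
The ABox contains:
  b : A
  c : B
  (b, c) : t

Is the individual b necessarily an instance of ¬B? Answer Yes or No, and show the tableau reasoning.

1. b : ¬B?  L(b) = {A} ∪ {B}
   apply at b: B⊑(∀s.C ⊔ ¬C)
   open: L(b) ⊇ {A, B, ∀s.C, ∃s.∃r.¬C, ∃t.¬C} (+ ∃-successors) — b ∉ ¬B possible
2. Hence b : ¬B: not entailed.

No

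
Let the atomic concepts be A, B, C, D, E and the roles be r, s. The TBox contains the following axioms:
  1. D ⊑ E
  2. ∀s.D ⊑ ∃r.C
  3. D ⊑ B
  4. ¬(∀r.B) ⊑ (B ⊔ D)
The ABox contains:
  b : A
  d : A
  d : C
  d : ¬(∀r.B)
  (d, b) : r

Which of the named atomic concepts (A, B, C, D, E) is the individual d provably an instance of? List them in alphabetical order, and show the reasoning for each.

{A, B, C}

1. d : A?  L(d) = {A, C, ¬(∀r.B)} ∪ {¬A}
   clash {A, ¬A} at d — d ∈ A
2. d : B?  L(d) = {A, C, ¬(∀r.B)} ∪ {¬B}
   clash {B, ¬B} at d — d ∈ B
3. d : C?  L(d) = {A, C, ¬(∀r.B)} ∪ {¬C}
   clash {C, ¬C} at d — d ∈ C
4. d : D?  L(d) = {A, C, ¬(∀r.B)} ∪ {¬D}
   apply at d: ¬(∀r.B)⊑(B ⊔ D)
   open: L(d) ⊇ {A, B, C, ¬D, ∃r.¬B, …} (+ ∃-successors) — d ∉ D possible
5. d : E?  L(d) = {A, C, ¬(∀r.B)} ∪ {¬E}
   apply at d: ¬(∀r.B)⊑(B ⊔ D)
   open: L(d) ⊇ {A, B, C, ¬D, ¬E, …} (+ ∃-successors) — d ∉ E possible
6. Entailed for d: {A, B, C}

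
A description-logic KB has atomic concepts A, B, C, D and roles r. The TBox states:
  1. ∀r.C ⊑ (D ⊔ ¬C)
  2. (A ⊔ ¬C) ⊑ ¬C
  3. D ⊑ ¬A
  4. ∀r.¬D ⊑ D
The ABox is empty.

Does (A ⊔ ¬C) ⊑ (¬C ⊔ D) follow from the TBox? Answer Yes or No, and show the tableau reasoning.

Yes

1. (A ⊔ ¬C) ⊑ (¬C ⊔ D)  ⇔  ((A ⊔ ¬C) ⊓ (C ⊓ ¬D)) unsat w.r.t. T
   all branches close; clash {C, ¬C} at x₀
2. Hence (A ⊔ ¬C) ⊑ (¬C ⊔ D): entailed.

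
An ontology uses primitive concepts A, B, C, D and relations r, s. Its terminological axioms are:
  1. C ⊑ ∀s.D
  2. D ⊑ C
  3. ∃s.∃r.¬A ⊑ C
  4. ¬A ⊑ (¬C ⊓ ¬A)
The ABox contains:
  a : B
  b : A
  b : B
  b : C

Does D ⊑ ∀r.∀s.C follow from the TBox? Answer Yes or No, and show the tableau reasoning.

1. D ⊑ ∀r.∀s.C  ⇔  (D ⊓ ∃r.∃s.¬C) unsat w.r.t. T
   apply at x₀: D⊑C
   open: L(x₀) ⊇ {A, C, D, ∀s.D, ∃r.∃s.¬C} (+ ∃-successors)
2. Hence D ⊑ ∀r.∀s.C: not entailed.

No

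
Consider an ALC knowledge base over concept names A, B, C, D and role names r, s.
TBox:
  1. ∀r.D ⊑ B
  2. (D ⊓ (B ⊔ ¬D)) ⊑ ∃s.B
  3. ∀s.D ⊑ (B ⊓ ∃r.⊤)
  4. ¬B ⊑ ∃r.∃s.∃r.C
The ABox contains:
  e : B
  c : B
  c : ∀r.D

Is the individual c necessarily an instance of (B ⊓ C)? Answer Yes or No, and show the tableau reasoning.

1. c : (B ⊓ C)?  L(c) = {B, ∀r.D} ∪ {(¬B ⊔ ¬C)}
   open: L(c) ⊇ {B, ¬C, ¬D, ∀r.D, ∃s.¬D} (+ ∃-successors) — c ∉ (B ⊓ C) possible
2. Hence c : (B ⊓ C): not entailed.

No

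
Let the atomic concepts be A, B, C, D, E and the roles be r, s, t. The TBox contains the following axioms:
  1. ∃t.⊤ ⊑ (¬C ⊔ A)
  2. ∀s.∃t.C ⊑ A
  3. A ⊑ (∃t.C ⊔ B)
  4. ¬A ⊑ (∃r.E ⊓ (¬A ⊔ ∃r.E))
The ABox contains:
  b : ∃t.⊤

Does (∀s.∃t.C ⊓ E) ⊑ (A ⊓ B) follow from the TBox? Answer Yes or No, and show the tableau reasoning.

No

1. (∀s.∃t.C ⊓ E) ⊑ (A ⊓ B)  ⇔  ((∀s.∃t.C ⊓ E) ⊓ (¬A ⊔ ¬B)) unsat w.r.t. T
   apply at x₀: ∀s.∃t.C⊑A
   open: L(x₀) ⊇ {A, E, ¬B, ¬C, ∀s.∃t.C, …} (+ ∃-successors)
2. Hence (∀s.∃t.C ⊓ E) ⊑ (A ⊓ B): not entailed.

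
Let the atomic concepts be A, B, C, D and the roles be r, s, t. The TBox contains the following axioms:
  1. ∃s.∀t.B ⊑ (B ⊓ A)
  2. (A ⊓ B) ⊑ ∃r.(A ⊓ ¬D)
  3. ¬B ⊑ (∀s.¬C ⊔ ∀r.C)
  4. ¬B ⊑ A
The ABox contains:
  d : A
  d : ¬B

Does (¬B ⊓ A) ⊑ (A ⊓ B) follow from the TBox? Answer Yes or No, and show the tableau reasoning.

No

1. (¬B ⊓ A) ⊑ (A ⊓ B)  ⇔  ((¬B ⊓ A) ⊓ (¬A ⊔ ¬B)) unsat w.r.t. T
   apply at x₀: ¬B⊑(∀s.¬C ⊔ ∀r.C)
   open: L(x₀) ⊇ {A, ¬B, ∀s.¬C, ∀s.∃t.¬B}
2. Hence (¬B ⊓ A) ⊑ (A ⊓ B): not entailed.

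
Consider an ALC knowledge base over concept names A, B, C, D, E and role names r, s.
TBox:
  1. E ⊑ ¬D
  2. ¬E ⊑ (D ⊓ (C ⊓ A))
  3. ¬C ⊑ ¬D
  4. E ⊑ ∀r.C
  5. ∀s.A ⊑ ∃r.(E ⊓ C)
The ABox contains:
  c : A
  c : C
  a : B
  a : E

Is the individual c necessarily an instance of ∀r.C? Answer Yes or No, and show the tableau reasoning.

No

1. c : ∀r.C?  L(c) = {A, C} ∪ {∃r.¬C}
   open: L(c) ⊇ {A, C, D, ¬E, ∃r.¬C, …} (+ ∃-successors) — c ∉ ∀r.C possible
2. Hence c : ∀r.C: not entailed.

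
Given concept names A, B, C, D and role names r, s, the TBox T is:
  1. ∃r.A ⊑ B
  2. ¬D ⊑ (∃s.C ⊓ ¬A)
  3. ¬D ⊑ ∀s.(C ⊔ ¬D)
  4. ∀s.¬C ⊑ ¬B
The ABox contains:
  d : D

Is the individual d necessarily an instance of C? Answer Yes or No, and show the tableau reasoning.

No

1. d : C?  L(d) = {D} ∪ {¬C}
   open: L(d) ⊇ {D, ¬C, ∀r.¬A, ∃s.C} (+ ∃-successors) — d ∉ C possible
2. Hence d : C: not entailed.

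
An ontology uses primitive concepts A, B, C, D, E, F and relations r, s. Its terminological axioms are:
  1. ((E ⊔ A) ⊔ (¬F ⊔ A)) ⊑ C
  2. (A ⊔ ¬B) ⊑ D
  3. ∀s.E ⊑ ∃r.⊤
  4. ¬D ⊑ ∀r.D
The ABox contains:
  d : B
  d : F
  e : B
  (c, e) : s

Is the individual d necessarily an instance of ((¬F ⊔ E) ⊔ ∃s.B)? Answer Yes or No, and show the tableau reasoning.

No

1. d : ((¬F ⊔ E) ⊔ ∃s.B)?  L(d) = {B, F} ∪ {((F ⊓ ¬E) ⊓ ∀s.¬B)}
   open: L(d) ⊇ {B, D, F, ¬A, ¬E, …} (+ ∃-successors) — d ∉ ((¬F ⊔ E) ⊔ ∃s.B) possible
2. Hence d : ((¬F ⊔ E) ⊔ ∃s.B): not entailed.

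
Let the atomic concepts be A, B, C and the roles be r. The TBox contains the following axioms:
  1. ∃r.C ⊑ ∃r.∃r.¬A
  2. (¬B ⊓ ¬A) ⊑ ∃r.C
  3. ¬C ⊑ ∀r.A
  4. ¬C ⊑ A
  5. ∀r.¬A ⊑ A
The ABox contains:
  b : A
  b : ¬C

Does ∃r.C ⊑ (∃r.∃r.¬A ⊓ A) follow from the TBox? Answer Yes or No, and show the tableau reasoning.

1. ∃r.C ⊑ (∃r.∃r.¬A ⊓ A)  ⇔  (∃r.C ⊓ (∀r.∀r.A ⊔ ¬A)) unsat w.r.t. T
   apply at x₀: ∃r.C⊑∃r.∃r.¬A
   open: L(x₀) ⊇ {C, ¬A, ∃r.A, ∃r.C, ∃r.∃r.¬A} (+ ∃-successors)
2. Hence ∃r.C ⊑ (∃r.∃r.¬A ⊓ A): not entailed.

No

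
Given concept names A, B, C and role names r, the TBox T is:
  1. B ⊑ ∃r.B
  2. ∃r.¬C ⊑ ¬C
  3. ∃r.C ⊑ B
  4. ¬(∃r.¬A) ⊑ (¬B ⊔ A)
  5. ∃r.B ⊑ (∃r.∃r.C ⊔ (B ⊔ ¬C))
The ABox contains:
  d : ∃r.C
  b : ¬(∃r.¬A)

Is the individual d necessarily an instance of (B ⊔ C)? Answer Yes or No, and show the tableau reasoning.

1. d : (B ⊔ C)?  L(d) = {∃r.C} ∪ {(¬B ⊓ ¬C)}
   clash {B, ¬B} at d — d ∈ (B ⊔ C)
2. Hence d : (B ⊔ C): entailed.

Yes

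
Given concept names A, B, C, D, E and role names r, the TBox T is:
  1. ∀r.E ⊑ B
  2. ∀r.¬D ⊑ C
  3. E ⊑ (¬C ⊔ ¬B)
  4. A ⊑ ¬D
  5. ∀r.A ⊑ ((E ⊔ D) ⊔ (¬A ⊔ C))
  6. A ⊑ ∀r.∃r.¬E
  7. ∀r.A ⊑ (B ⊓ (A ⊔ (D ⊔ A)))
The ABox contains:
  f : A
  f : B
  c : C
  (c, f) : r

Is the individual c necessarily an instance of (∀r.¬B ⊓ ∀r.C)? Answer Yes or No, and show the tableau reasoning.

1. c : (∀r.¬B ⊓ ∀r.C)?  L(c) = {C} ∪ {(∃r.B ⊔ ∃r.¬C)}
   open: L(c) ⊇ {C, ¬A, ¬E, ∃r.B, ∃r.¬A, …} (+ ∃-successors) — c ∉ (∀r.¬B ⊓ ∀r.C) possible
2. Hence c : (∀r.¬B ⊓ ∀r.C): not entailed.

No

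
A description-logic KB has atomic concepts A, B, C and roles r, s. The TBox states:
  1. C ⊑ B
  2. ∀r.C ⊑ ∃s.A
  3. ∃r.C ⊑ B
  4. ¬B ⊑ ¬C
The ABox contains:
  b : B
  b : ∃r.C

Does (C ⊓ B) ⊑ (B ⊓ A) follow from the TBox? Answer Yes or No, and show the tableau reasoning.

1. (C ⊓ B) ⊑ (B ⊓ A)  ⇔  ((C ⊓ B) ⊓ (¬B ⊔ ¬A)) unsat w.r.t. T
   open: L(x₀) ⊇ {B, C, ¬A, ∃r.¬C} (+ ∃-successors)
2. Hence (C ⊓ B) ⊑ (B ⊓ A): not entailed.

No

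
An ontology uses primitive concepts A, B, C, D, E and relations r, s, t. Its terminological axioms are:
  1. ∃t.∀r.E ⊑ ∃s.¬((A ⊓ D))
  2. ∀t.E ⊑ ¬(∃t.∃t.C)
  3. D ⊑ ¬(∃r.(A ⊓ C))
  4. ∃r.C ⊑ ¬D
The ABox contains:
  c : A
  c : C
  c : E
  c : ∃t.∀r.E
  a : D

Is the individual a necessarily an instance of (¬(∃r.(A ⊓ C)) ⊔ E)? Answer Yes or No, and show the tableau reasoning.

Yes

1. a : (¬(∃r.(A ⊓ C)) ⊔ E)?  L(a) = {D} ∪ {(∃r.(A ⊓ C) ⊓ ¬E)}
   clash {D, ¬D} at a — a ∈ (¬(∃r.(A ⊓ C)) ⊔ E)
2. Hence a : (¬(∃r.(A ⊓ C)) ⊔ E): entailed.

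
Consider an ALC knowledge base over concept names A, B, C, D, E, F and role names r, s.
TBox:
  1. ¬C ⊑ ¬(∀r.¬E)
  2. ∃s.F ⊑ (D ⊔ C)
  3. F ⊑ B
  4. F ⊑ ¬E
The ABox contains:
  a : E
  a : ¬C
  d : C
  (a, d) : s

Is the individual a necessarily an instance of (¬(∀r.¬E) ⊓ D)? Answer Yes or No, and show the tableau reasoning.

1. a : (¬(∀r.¬E) ⊓ D)?  L(a) = {E, ¬C} ∪ {(∀r.¬E ⊔ ¬D)}
   apply at a: ¬C⊑¬(∀r.¬E)
   open: L(a) ⊇ {E, ¬C, ¬D, ¬F, ∀s.¬F, …} (+ ∃-successors) — a ∉ (¬(∀r.¬E) ⊓ D) possible
2. Hence a : (¬(∀r.¬E) ⊓ D): not entailed.

No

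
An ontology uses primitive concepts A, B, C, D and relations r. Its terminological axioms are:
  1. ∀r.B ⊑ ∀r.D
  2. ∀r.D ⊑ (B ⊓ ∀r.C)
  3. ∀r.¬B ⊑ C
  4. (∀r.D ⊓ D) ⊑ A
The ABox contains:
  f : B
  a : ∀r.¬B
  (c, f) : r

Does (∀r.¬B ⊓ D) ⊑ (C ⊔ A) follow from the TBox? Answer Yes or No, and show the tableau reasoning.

Yes

1. (∀r.¬B ⊓ D) ⊑ (C ⊔ A)  ⇔  ((∀r.¬B ⊓ D) ⊓ (¬C ⊓ ¬A)) unsat w.r.t. T
   all branches close; clash {C, ¬C} at x₀
2. Hence (∀r.¬B ⊓ D) ⊑ (C ⊔ A): entailed.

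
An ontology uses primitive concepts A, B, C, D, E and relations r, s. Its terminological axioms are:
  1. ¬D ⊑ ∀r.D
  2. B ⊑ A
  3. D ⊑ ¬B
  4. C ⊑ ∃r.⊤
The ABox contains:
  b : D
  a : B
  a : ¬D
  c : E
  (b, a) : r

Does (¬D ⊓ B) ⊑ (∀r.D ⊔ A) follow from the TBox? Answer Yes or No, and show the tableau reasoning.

Yes

1. (¬D ⊓ B) ⊑ (∀r.D ⊔ A)  ⇔  ((¬D ⊓ B) ⊓ (∃r.¬D ⊓ ¬A)) unsat w.r.t. T
   all branches close; clash {A, ¬A} at x₀
2. Hence (¬D ⊓ B) ⊑ (∀r.D ⊔ A): entailed.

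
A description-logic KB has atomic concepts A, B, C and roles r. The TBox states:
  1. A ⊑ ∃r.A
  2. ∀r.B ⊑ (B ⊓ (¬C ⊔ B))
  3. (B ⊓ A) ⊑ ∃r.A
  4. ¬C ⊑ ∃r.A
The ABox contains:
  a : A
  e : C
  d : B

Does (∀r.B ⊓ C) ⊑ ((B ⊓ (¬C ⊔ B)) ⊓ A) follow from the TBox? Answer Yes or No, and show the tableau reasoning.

1. (∀r.B ⊓ C) ⊑ ((B ⊓ (¬C ⊔ B)) ⊓ A)  ⇔  ((∀r.B ⊓ C) ⊓ ((¬B ⊔ (C ⊓ ¬B)) ⊔ ¬A)) unsat w.r.t. T
   apply at x₀: ∀r.B⊑(B ⊓ (¬C ⊔ B))
   open: L(x₀) ⊇ {B, C, ¬A, ∀r.B}
2. Hence (∀r.B ⊓ C) ⊑ ((B ⊓ (¬C ⊔ B)) ⊓ A): not entailed.

No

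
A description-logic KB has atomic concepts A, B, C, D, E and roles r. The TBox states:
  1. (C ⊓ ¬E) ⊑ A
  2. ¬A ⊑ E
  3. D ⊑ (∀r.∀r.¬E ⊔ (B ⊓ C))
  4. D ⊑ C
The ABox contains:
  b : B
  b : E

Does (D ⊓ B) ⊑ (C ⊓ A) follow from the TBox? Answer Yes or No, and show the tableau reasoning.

No

1. (D ⊓ B) ⊑ (C ⊓ A)  ⇔  ((D ⊓ B) ⊓ (¬C ⊔ ¬A)) unsat w.r.t. T
   apply at x₀: D⊑(∀r.∀r.¬E ⊔ (B ⊓ C)); D⊑C
   open: L(x₀) ⊇ {B, C, D, E, ¬A, …}
2. Hence (D ⊓ B) ⊑ (C ⊓ A): not entailed.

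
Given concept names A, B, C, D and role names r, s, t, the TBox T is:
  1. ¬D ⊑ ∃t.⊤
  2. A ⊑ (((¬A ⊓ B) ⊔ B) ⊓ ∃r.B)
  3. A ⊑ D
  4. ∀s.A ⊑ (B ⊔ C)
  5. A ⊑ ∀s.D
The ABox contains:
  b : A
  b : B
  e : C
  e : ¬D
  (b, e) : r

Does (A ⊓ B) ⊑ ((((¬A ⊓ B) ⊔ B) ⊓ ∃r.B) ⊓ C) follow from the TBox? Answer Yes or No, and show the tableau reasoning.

1. (A ⊓ B) ⊑ ((((¬A ⊓ B) ⊔ B) ⊓ ∃r.B) ⊓ C)  ⇔  ((A ⊓ B) ⊓ ((((A ⊔ ¬B) ⊓ ¬B) ⊔ ∀r.¬B) ⊔ ¬C)) unsat w.r.t. T
   apply at x₀: A⊑(((¬A ⊓ B) ⊔ B) ⊓ ∃r.B); A⊑D; A⊑∀s.D
   open: L(x₀) ⊇ {A, B, D, ¬C, ∀s.D, …} (+ ∃-successors)
2. Hence (A ⊓ B) ⊑ ((((¬A ⊓ B) ⊔ B) ⊓ ∃r.B) ⊓ C): not entailed.

No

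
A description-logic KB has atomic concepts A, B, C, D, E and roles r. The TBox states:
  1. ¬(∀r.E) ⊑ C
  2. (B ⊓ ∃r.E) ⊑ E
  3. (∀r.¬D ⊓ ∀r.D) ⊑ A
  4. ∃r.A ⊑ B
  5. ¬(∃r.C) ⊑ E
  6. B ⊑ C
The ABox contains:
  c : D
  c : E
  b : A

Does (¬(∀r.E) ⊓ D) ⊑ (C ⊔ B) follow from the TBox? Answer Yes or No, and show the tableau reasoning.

Yes

1. (¬(∀r.E) ⊓ D) ⊑ (C ⊔ B)  ⇔  ((∃r.¬E ⊓ D) ⊓ (¬C ⊓ ¬B)) unsat w.r.t. T
   all branches close; clash {C, ¬C} at x₀
2. Hence (¬(∀r.E) ⊓ D) ⊑ (C ⊔ B): entailed.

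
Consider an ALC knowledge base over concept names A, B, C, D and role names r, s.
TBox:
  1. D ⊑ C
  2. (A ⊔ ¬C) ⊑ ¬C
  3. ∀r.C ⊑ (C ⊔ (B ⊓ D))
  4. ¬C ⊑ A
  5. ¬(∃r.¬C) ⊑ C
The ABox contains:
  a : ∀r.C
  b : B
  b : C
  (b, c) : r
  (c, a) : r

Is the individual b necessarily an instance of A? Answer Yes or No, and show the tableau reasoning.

1. b : A?  L(b) = {B, C} ∪ {¬A}
   open: L(b) ⊇ {B, C, ¬A, ∃r.¬C} (+ ∃-successors) — b ∉ A possible
2. Hence b : A: not entailed.

No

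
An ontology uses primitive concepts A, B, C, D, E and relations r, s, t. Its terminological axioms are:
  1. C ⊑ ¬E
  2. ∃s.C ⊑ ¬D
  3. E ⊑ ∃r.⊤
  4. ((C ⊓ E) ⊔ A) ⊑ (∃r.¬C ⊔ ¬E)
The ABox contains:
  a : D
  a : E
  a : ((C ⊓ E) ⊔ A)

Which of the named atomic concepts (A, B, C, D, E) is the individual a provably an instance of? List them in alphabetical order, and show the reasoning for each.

{A, D, E}

1. a : A?  L(a) = {D, E, ((C ⊓ E) ⊔ A)} ∪ {¬A}
   clash {A, ¬A} at a — a ∈ A
2. a : B?  L(a) = {D, E, ((C ⊓ E) ⊔ A)} ∪ {¬B}
   apply at a: E⊑∃r.⊤; ((C ⊓ E) ⊔ A)⊑(∃r.¬C ⊔ ¬E)
   open: L(a) ⊇ {A, D, E, ¬B, ¬C, …} (+ ∃-successors) — a ∉ B possible
3. a : C?  L(a) = {D, E, ((C ⊓ E) ⊔ A)} ∪ {¬C}
   apply at a: E⊑∃r.⊤; ((C ⊓ E) ⊔ A)⊑(∃r.¬C ⊔ ¬E)
   open: L(a) ⊇ {A, D, E, ¬C, ∀s.¬C, …} (+ ∃-successors) — a ∉ C possible
4. a : D?  L(a) = {D, E, ((C ⊓ E) ⊔ A)} ∪ {¬D}
   clash {D, ¬D} at a — a ∈ D
5. a : E?  L(a) = {D, E, ((C ⊓ E) ⊔ A)} ∪ {¬E}
   clash {E, ¬E} at a — a ∈ E
6. Entailed for a: {A, D, E}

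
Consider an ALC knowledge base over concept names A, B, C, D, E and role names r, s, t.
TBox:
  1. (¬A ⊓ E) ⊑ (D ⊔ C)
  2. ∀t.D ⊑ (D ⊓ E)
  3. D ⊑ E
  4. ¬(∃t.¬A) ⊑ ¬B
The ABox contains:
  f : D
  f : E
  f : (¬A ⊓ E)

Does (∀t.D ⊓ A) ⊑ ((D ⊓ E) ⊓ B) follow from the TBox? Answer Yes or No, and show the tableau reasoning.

No

1. (∀t.D ⊓ A) ⊑ ((D ⊓ E) ⊓ B)  ⇔  ((∀t.D ⊓ A) ⊓ ((¬D ⊔ ¬E) ⊔ ¬B)) unsat w.r.t. T
   apply at x₀: ∀t.D⊑(D ⊓ E)
   open: L(x₀) ⊇ {A, D, E, ¬B, ∀t.D}
2. Hence (∀t.D ⊓ A) ⊑ ((D ⊓ E) ⊓ B): not entailed.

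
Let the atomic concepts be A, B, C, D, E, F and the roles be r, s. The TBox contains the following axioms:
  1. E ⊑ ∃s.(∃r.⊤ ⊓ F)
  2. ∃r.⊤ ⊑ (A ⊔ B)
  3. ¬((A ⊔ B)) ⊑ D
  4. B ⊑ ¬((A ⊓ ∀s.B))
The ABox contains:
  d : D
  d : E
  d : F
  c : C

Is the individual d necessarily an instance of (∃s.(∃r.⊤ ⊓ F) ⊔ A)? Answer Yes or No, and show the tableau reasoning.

1. d : (∃s.(∃r.⊤ ⊓ F) ⊔ A)?  L(d) = {D, E, F} ∪ {(∀s.(∀r.⊥ ⊔ ¬F) ⊓ ¬A)}
   clash {F, ¬F} at an ∃-successor — d ∈ (∃s.(∃r.⊤ ⊓ F) ⊔ A)
2. Hence d : (∃s.(∃r.⊤ ⊓ F) ⊔ A): entailed.

Yes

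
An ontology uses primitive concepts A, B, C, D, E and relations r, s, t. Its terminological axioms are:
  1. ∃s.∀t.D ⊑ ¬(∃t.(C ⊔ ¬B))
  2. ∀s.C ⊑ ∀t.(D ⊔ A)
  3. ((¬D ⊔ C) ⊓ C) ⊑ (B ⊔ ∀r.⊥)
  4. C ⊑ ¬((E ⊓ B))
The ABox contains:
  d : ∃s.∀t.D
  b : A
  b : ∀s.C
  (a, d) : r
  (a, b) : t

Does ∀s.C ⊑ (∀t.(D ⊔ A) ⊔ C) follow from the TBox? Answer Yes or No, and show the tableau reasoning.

1. ∀s.C ⊑ (∀t.(D ⊔ A) ⊔ C)  ⇔  (∀s.C ⊓ (∃t.(¬D ⊓ ¬A) ⊓ ¬C)) unsat w.r.t. T
   all branches close; clash {A, ¬A} at an ∃-successor
2. Hence ∀s.C ⊑ (∀t.(D ⊔ A) ⊔ C): entailed.

Yes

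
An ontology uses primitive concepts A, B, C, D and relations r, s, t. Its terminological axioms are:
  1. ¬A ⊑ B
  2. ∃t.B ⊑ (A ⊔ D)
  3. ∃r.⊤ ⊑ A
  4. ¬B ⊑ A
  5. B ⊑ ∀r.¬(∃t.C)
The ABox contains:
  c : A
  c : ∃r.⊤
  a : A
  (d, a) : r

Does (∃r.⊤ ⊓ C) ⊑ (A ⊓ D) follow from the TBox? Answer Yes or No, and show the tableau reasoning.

1. (∃r.⊤ ⊓ C) ⊑ (A ⊓ D)  ⇔  ((∃r.⊤ ⊓ C) ⊓ (¬A ⊔ ¬D)) unsat w.r.t. T
   apply at x₀: ∃r.⊤⊑A
   open: L(x₀) ⊇ {A, C, ¬B, ¬D, ∀t.¬B, …} (+ ∃-successors)
2. Hence (∃r.⊤ ⊓ C) ⊑ (A ⊓ D): not entailed.

No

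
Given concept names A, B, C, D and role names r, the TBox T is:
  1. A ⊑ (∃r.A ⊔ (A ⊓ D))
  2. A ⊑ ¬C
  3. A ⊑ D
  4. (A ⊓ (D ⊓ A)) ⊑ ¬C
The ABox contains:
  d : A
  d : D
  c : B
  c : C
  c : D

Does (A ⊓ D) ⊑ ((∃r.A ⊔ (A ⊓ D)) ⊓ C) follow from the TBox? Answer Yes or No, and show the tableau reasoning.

1. (A ⊓ D) ⊑ ((∃r.A ⊔ (A ⊓ D)) ⊓ C)  ⇔  ((A ⊓ D) ⊓ ((∀r.¬A ⊓ (¬A ⊔ ¬D)) ⊔ ¬C)) unsat w.r.t. T
   apply at x₀: A⊑(∃r.A ⊔ (A ⊓ D)); A⊑¬C
   open: L(x₀) ⊇ {A, D, ¬C}
2. Hence (A ⊓ D) ⊑ ((∃r.A ⊔ (A ⊓ D)) ⊓ C): not entailed.

No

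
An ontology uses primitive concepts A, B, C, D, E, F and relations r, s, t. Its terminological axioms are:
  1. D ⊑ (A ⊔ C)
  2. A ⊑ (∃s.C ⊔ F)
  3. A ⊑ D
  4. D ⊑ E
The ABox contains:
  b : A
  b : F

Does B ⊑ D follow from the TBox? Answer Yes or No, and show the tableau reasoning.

No

1. B ⊑ D  ⇔  (B ⊓ ¬D) unsat w.r.t. T
   open: L(x₀) ⊇ {B, ¬A, ¬D}
2. Hence B ⊑ D: not entailed.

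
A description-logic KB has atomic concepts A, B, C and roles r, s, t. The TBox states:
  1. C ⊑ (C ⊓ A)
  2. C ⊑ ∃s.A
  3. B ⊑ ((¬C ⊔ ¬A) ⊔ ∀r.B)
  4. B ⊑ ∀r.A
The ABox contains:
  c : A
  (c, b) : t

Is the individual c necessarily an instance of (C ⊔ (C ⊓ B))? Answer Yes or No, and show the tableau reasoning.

No

1. c : (C ⊔ (C ⊓ B))?  L(c) = {A} ∪ {(¬C ⊓ (¬C ⊔ ¬B))}
   open: L(c) ⊇ {A, ¬B, ¬C} — c ∉ (C ⊔ (C ⊓ B)) possible
2. Hence c : (C ⊔ (C ⊓ B)): not entailed.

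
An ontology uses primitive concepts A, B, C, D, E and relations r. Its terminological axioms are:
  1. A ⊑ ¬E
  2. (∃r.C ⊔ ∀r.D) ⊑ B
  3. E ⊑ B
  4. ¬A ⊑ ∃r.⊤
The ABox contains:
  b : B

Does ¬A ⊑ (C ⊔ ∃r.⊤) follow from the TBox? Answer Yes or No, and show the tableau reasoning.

1. ¬A ⊑ (C ⊔ ∃r.⊤)  ⇔  (¬A ⊓ (¬C ⊓ ∀r.⊥)) unsat w.r.t. T
   all branches close; clash ⊥ at an ∃-successor
2. Hence ¬A ⊑ (C ⊔ ∃r.⊤): entailed.

Yes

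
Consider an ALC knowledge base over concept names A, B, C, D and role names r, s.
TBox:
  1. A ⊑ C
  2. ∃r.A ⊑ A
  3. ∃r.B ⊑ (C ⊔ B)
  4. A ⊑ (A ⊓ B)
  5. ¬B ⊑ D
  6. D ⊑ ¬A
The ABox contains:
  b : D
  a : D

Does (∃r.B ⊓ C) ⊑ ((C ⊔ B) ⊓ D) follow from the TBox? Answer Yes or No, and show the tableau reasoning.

No

1. (∃r.B ⊓ C) ⊑ ((C ⊔ B) ⊓ D)  ⇔  ((∃r.B ⊓ C) ⊓ ((¬C ⊓ ¬B) ⊔ ¬D)) unsat w.r.t. T
   apply at x₀: ∃r.B⊑(C ⊔ B)
   open: L(x₀) ⊇ {B, C, ¬A, ¬D, ∀r.¬A, …} (+ ∃-successors)
2. Hence (∃r.B ⊓ C) ⊑ ((C ⊔ B) ⊓ D): not entailed.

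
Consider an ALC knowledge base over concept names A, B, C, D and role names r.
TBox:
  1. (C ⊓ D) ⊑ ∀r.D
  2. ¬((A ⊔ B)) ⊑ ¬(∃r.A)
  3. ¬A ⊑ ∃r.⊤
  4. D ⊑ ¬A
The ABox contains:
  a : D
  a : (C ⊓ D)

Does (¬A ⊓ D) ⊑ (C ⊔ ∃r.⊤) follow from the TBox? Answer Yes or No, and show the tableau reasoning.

1. (¬A ⊓ D) ⊑ (C ⊔ ∃r.⊤)  ⇔  ((¬A ⊓ D) ⊓ (¬C ⊓ ∀r.⊥)) unsat w.r.t. T
   all branches close; clash ⊥ at an ∃-successor
2. Hence (¬A ⊓ D) ⊑ (C ⊔ ∃r.⊤): entailed.

Yes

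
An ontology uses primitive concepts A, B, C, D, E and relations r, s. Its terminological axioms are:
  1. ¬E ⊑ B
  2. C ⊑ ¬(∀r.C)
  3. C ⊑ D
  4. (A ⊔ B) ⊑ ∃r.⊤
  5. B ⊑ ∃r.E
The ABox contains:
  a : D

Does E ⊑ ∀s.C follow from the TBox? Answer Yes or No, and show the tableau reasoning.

1. E ⊑ ∀s.C  ⇔  (E ⊓ ∃s.¬C) unsat w.r.t. T
   open: L(x₀) ⊇ {E, ¬A, ¬B, ¬C, ∃s.¬C} (+ ∃-successors)
2. Hence E ⊑ ∀s.C: not entailed.

No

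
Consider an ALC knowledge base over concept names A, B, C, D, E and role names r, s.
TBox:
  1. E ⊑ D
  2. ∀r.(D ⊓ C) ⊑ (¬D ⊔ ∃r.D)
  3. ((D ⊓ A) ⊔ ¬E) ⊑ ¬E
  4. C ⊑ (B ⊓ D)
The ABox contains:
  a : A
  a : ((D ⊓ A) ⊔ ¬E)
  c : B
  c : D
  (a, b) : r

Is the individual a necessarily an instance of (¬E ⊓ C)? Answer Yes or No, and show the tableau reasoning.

1. a : (¬E ⊓ C)?  L(a) = {A, ((D ⊓ A) ⊔ ¬E)} ∪ {(E ⊔ ¬C)}
   apply at a: ((D ⊓ A) ⊔ ¬E)⊑¬E
   open: L(a) ⊇ {A, D, ¬C, ¬E, ∃r.(¬D ⊔ ¬C)} (+ ∃-successors) — a ∉ (¬E ⊓ C) possible
2. Hence a : (¬E ⊓ C): not entailed.

No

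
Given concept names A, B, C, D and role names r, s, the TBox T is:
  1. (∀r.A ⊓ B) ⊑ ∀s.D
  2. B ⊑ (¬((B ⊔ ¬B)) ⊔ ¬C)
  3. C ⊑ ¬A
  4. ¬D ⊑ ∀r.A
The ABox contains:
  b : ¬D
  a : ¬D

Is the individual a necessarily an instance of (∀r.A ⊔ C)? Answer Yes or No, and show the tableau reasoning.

Yes

1. a : (∀r.A ⊔ C)?  L(a) = {¬D} ∪ {(∃r.¬A ⊓ ¬C)}
   clash {A, ¬A} at an ∃-successor — a ∈ (∀r.A ⊔ C)
2. Hence a : (∀r.A ⊔ C): entailed.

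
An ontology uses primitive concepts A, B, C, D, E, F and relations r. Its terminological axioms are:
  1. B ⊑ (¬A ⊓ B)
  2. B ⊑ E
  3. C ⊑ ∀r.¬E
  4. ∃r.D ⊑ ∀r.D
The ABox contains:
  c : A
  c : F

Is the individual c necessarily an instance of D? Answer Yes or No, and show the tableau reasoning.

1. c : D?  L(c) = {A, F} ∪ {¬D}
   open: L(c) ⊇ {A, F, ¬B, ¬C, ¬D, …} — c ∉ D possible
2. Hence c : D: not entailed.

No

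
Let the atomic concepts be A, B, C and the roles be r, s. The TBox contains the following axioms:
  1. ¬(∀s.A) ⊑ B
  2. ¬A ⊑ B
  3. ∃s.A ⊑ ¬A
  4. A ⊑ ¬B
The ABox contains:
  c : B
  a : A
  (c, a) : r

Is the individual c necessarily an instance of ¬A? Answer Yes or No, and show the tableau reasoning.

1. c : ¬A?  L(c) = {B} ∪ {A}
   clash {B, ¬B} at c — c ∈ ¬A
2. Hence c : ¬A: entailed.

Yes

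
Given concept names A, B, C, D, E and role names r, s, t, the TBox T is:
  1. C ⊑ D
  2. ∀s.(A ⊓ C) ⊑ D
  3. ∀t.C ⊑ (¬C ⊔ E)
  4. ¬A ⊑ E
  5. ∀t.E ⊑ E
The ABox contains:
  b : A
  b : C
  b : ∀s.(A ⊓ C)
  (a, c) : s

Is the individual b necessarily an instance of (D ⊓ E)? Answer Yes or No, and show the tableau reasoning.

No

1. b : (D ⊓ E)?  L(b) = {A, C, ∀s.(A ⊓ C)} ∪ {(¬D ⊔ ¬E)}
   apply at b: C⊑D; ∀s.(A ⊓ C)⊑D
   open: L(b) ⊇ {A, C, D, ¬E, ∀s.(A ⊓ C), …} (+ ∃-successors) — b ∉ (D ⊓ E) possible
2. Hence b : (D ⊓ E): not entailed.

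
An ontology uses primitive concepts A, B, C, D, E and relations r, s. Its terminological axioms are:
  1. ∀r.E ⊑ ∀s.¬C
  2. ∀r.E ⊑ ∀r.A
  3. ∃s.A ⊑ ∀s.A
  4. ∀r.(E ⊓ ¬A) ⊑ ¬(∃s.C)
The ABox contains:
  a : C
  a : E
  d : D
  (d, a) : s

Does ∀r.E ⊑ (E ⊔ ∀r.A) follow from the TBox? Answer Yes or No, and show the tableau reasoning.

1. ∀r.E ⊑ (E ⊔ ∀r.A)  ⇔  (∀r.E ⊓ (¬E ⊓ ∃r.¬A)) unsat w.r.t. T
   all branches close; clash {A, ¬A} at an ∃-successor
2. Hence ∀r.E ⊑ (E ⊔ ∀r.A): entailed.

Yes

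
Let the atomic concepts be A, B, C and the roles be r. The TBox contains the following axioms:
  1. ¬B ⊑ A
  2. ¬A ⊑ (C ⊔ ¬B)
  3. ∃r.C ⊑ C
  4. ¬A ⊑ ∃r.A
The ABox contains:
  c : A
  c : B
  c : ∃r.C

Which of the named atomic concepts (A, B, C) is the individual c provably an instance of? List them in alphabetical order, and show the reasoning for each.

{A, B, C}

1. c : A?  L(c) = {A, B, ∃r.C} ∪ {¬A}
   clash {A, ¬A} at c — c ∈ A
2. c : B?  L(c) = {A, B, ∃r.C} ∪ {¬B}
   clash {B, ¬B} at c — c ∈ B
3. c : C?  L(c) = {A, B, ∃r.C} ∪ {¬C}
   clash {C, ¬C} at c — c ∈ C
4. Entailed for c: {A, B, C}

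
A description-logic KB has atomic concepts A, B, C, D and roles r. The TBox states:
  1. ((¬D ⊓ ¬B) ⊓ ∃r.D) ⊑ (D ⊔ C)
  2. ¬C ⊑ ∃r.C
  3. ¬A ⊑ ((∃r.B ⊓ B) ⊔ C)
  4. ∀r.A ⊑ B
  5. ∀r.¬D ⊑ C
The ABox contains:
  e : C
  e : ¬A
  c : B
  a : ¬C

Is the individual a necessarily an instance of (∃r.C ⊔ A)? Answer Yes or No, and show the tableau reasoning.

1. a : (∃r.C ⊔ A)?  L(a) = {¬C} ∪ {(∀r.¬C ⊓ ¬A)}
   clash {C, ¬C} at a — a ∈ (∃r.C ⊔ A)
2. Hence a : (∃r.C ⊔ A): entailed.

Yes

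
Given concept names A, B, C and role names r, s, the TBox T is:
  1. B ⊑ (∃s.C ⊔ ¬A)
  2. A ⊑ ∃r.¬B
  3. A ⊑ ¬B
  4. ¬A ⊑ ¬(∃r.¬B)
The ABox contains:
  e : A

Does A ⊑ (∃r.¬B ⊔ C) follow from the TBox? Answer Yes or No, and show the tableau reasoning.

Yes

1. A ⊑ (∃r.¬B ⊔ C)  ⇔  (A ⊓ (∀r.B ⊓ ¬C)) unsat w.r.t. T
   all branches close; clash {B, ¬B} at an ∃-successor
2. Hence A ⊑ (∃r.¬B ⊔ C): entailed.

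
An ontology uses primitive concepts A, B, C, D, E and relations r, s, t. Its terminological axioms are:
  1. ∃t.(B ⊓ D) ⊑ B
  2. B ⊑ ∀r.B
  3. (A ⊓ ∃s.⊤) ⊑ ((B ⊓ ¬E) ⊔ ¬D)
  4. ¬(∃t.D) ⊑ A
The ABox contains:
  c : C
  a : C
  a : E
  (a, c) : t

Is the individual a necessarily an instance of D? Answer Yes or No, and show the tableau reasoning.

No

1. a : D?  L(a) = {C, E} ∪ {¬D}
   open: L(a) ⊇ {C, E, ¬A, ¬B, ¬D, …} (+ ∃-successors) — a ∉ D possible
2. Hence a : D: not entailed.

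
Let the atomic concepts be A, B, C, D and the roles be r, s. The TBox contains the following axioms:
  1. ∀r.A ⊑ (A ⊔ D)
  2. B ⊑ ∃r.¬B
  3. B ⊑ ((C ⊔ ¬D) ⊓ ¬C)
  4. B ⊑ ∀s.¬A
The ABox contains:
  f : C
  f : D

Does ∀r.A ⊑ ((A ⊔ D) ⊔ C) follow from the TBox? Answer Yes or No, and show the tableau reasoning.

Yes

1. ∀r.A ⊑ ((A ⊔ D) ⊔ C)  ⇔  (∀r.A ⊓ ((¬A ⊓ ¬D) ⊓ ¬C)) unsat w.r.t. T
   all branches close; clash {D, ¬D} at x₀
2. Hence ∀r.A ⊑ ((A ⊔ D) ⊔ C): entailed.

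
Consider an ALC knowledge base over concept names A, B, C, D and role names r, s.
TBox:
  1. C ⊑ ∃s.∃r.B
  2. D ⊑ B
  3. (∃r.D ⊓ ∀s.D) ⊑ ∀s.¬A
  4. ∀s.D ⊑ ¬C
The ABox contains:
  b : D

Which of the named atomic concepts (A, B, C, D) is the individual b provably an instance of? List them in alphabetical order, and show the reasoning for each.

1. b : A?  L(b) = {D} ∪ {¬A}
   apply at b: D⊑B
   open: L(b) ⊇ {B, D, ¬A, ¬C, ∀r.¬D} — b ∉ A possible
2. b : B?  L(b) = {D} ∪ {¬B}
   clash {B, ¬B} at b — b ∈ B
3. b : C?  L(b) = {D} ∪ {¬C}
   apply at b: D⊑B
   open: L(b) ⊇ {B, D, ¬C, ∀r.¬D} — b ∉ C possible
4. b : D?  L(b) = {D} ∪ {¬D}
   clash {D, ¬D} at b — b ∈ D
5. Entailed for b: {B, D}

{B, D}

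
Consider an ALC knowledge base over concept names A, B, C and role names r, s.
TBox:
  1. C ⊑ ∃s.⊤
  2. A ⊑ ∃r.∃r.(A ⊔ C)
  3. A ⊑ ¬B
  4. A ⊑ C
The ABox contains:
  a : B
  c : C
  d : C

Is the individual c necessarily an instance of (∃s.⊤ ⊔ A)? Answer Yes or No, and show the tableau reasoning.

1. c : (∃s.⊤ ⊔ A)?  L(c) = {C} ∪ {(∀s.⊥ ⊓ ¬A)}
   clash ⊥ at an ∃-successor — c ∈ (∃s.⊤ ⊔ A)
2. Hence c : (∃s.⊤ ⊔ A): entailed.

Yes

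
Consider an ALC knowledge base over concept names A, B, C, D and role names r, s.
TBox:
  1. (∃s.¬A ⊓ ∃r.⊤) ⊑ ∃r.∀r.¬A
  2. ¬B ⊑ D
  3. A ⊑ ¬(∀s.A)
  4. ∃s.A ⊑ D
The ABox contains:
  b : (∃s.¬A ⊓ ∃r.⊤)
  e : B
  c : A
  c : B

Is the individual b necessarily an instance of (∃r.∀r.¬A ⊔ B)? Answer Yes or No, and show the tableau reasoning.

Yes

1. b : (∃r.∀r.¬A ⊔ B)?  L(b) = {(∃s.¬A ⊓ ∃r.⊤)} ∪ {(∀r.∃r.A ⊓ ¬B)}
   clash {A, ¬A} at an ∃-successor — b ∈ (∃r.∀r.¬A ⊔ B)
2. Hence b : (∃r.∀r.¬A ⊔ B): entailed.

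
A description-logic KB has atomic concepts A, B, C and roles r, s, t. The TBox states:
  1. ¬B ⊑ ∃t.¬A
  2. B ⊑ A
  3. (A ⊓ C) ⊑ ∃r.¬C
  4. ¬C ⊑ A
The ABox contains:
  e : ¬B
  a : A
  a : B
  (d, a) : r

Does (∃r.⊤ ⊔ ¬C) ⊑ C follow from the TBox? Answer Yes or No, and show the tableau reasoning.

1. (∃r.⊤ ⊔ ¬C) ⊑ C  ⇔  ((∃r.⊤ ⊔ ¬C) ⊓ ¬C) unsat w.r.t. T
   apply at x₀: ¬C⊑A
   open: L(x₀) ⊇ {A, B, ¬C}
2. Hence (∃r.⊤ ⊔ ¬C) ⊑ C: not entailed.

No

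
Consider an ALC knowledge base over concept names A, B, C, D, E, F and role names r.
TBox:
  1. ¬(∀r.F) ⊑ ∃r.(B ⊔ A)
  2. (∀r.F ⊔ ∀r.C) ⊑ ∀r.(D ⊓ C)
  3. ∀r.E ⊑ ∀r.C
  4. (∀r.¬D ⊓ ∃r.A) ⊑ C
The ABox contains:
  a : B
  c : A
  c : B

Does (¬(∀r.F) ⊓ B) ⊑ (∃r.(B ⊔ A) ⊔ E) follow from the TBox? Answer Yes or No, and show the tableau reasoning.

Yes

1. (¬(∀r.F) ⊓ B) ⊑ (∃r.(B ⊔ A) ⊔ E)  ⇔  ((∃r.¬F ⊓ B) ⊓ (∀r.(¬B ⊓ ¬A) ⊓ ¬E)) unsat w.r.t. T
   all branches close; clash {A, ¬A} at an ∃-successor
2. Hence (¬(∀r.F) ⊓ B) ⊑ (∃r.(B ⊔ A) ⊔ E): entailed.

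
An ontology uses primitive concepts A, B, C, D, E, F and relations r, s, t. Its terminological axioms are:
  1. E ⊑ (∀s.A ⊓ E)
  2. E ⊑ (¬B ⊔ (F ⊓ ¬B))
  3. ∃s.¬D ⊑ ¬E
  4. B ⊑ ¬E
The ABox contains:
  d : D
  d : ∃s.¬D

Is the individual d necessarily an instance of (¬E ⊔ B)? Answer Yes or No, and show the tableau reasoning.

Yes

1. d : (¬E ⊔ B)?  L(d) = {D, ∃s.¬D} ∪ {(E ⊓ ¬B)}
   clash {E, ¬E} at d — d ∈ (¬E ⊔ B)
2. Hence d : (¬E ⊔ B): entailed.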